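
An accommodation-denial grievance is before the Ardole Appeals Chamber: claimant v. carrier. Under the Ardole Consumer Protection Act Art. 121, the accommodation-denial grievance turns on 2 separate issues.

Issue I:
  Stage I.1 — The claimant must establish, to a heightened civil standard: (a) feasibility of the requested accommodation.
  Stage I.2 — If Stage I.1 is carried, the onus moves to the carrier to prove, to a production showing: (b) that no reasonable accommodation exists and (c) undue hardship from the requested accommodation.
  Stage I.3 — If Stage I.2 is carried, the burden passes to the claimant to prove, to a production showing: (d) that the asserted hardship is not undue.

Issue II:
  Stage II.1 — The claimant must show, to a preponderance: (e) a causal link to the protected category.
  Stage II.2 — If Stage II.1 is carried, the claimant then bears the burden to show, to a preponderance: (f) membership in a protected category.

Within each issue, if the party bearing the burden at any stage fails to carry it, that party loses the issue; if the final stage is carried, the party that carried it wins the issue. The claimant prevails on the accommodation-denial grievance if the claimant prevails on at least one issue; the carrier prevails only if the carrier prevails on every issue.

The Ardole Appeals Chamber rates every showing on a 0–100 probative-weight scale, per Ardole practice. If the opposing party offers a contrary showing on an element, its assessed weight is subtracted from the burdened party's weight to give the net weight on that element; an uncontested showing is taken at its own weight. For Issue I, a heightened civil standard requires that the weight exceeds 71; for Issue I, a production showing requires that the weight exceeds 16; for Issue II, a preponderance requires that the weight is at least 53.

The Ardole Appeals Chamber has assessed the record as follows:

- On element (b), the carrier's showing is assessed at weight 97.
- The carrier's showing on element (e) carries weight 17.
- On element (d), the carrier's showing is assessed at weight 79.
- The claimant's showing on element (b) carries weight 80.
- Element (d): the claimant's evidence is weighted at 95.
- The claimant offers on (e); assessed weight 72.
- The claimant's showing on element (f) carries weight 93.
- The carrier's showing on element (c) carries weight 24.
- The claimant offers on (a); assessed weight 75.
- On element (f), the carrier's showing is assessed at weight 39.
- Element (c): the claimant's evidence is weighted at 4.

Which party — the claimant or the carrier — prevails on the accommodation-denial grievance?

— Issue I —
Stage I.1 — burden on claimant; standard: a heightened civil standard (weight exceeds 71).
    (a): 75 > 71 [met]
  The claimant carries Stage I.1; the carrier now bears the burden.
Stage I.2 — burden on carrier; standard: a production showing (weight exceeds 16).
    (b): 97 − 80 = 17 > 16 [met]
    (c): 24 − 4 = 20 > 16 [met]
  All elements met. The burden passes to the claimant.
Stage I.3 — burden on claimant; standard: a production showing (weight exceeds 16).
    (d): 95 − 79 = 16 ≤ 16 [not met]
  Stage I.3 not carried; the claimant fails its burden.
The analysis ends at Stage I.3; the carrier prevails on this issue.
— Issue II —
Stage II.1 (claimant, a preponderance, weight is at least 53): (e) net 72−17=55 ≥ 53 — meets.
  Stage II.1 carried; the burden remains with the claimant.
Stage II.2 (claimant, a preponderance, weight is at least 53): (f) net 93−39=54 ≥ 53 — meets.
  All elements met at the final stage.
With every stage satisfied, the claimant prevails on this issue.
Per-issue: Issue I → carrier; Issue II → claimant. The claimant must prevail on at least one issue; overall, the claimant prevails.

claimant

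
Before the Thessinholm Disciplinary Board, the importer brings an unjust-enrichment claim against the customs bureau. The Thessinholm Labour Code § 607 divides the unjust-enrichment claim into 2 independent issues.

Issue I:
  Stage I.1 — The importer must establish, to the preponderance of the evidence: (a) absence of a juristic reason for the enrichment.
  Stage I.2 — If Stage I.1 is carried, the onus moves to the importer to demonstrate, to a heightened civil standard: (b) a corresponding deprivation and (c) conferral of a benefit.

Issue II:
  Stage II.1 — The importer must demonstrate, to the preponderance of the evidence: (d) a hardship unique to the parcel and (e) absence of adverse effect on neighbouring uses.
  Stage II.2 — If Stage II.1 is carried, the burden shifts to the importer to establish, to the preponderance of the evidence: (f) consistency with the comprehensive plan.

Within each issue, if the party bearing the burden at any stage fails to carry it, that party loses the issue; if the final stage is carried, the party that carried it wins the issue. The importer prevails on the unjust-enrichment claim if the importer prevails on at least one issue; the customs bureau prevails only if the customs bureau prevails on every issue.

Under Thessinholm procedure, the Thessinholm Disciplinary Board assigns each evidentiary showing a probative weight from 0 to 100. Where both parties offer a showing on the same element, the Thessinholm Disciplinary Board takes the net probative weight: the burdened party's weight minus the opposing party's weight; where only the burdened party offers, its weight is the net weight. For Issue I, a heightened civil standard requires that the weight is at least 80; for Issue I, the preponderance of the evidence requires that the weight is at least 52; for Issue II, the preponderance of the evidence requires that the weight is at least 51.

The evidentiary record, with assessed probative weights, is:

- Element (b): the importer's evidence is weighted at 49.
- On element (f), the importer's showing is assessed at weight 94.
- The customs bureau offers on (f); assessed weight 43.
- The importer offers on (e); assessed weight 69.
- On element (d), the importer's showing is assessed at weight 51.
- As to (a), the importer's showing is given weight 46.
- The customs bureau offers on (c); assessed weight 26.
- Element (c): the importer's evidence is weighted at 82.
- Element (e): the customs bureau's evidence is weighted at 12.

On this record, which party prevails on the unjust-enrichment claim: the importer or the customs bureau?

importer

— Issue I —
Stage I.1 — burden on importer; standard: the preponderance of the evidence (weight is at least 52).
    (a): 46 < 52 [not met]
  The importer does not carry Stage I.1.
The customs bureau prevails on this issue.
— Issue II —
Stage II.1 — burden on importer; standard: the preponderance of the evidence (weight is at least 51).
    (d): 51 ≥ 51 [met]
    (e): 69 − 12 = 57 ≥ 51 [met]
  All elements met. The importer retains the burden for Stage II.2.
Stage II.2 — burden on importer; standard: the preponderance of the evidence (weight is at least 51).
    (f): 94 − 43 = 51 ≥ 51 [met]
  Stage II.2 carried; the final stage is satisfied.
With every stage satisfied, the importer prevails on this issue.
Per-issue: Issue I → customs bureau; Issue II → importer. The importer must prevail on at least one issue; overall, the importer prevails.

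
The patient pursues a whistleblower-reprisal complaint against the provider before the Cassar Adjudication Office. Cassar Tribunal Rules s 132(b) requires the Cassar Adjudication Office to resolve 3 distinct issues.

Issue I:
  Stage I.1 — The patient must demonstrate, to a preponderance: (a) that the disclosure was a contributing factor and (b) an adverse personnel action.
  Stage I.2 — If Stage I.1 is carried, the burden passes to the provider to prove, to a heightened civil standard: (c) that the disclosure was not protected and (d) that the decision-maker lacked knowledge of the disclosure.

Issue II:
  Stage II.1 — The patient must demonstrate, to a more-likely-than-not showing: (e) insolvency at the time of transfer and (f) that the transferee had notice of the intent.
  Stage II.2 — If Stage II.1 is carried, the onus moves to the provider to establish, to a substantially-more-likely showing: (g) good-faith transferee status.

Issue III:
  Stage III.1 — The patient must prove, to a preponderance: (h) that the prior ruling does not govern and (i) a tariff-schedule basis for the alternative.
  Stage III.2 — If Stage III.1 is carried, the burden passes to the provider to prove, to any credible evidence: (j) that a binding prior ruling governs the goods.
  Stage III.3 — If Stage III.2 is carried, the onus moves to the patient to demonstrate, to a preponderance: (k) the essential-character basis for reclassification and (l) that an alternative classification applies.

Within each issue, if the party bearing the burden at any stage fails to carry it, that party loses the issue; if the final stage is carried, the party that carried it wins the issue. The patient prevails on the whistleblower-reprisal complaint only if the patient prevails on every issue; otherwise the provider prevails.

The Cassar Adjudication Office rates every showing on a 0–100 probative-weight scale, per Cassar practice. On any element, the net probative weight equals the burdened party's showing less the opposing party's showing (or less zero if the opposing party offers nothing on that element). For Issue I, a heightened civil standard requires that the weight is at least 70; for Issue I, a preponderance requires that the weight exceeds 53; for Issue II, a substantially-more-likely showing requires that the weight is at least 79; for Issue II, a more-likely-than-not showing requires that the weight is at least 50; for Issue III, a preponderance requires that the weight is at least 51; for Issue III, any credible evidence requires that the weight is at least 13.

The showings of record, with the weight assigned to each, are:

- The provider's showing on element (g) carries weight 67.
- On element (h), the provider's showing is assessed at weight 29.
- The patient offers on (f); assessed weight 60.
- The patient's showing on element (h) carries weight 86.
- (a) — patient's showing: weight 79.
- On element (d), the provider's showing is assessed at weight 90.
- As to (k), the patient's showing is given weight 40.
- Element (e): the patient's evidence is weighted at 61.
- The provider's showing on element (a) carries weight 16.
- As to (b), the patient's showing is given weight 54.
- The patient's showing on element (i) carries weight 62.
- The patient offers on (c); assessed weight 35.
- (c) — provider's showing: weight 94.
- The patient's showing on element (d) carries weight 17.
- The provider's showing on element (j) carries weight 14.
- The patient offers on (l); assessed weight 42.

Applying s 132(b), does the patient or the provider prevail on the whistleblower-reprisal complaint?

provider

— Issue I —
At Stage I.1 the patient must meet a preponderance (weight exceeds 53): on (a) the weight is 79 less the opposing 16 gives net 63, which does exceed 53, so (a) meets the standard; on (b) the weight is 54, > 53, so (b) meets the standard.
  All elements met. The burden passes to the provider.
At Stage I.2 the provider must meet a heightened civil standard (weight is at least 70): on (c) the weight is 94 less the opposing 35 gives net 59, < 70, so (c) does not meet the standard; on (d) the weight is 90 less the opposing 17 gives net 73, which does reach 70, so (d) meets the standard.
  Not every element is met, so the provider fails to carry Stage I.2.
The patient prevails on this issue.
— Issue II —
Stage II.1 (patient, a more-likely-than-not showing, weight is at least 50): (e) 61 ≥ 50 — meets; (f) 60 ≥ 50 — meets.
  Stage II.1 carried; the burden shifts to the provider.
Stage II.2 (provider, a substantially-more-likely showing, weight is at least 79): (g) 67 < 79 — fails.
  Stage II.2 not carried; the provider fails its burden.
The analysis ends at Stage II.2; the patient prevails on this issue.
— Issue III —
At Stage III.1 the patient must meet a preponderance (weight is at least 51): on (h) the weight is 86 less the opposing 29 gives net 57, which does reach 51, so (h) meets the standard; on (i) the weight is 62, which does reach 51, so (i) meets the standard.
  Stage III.1 is satisfied; the onus moves to the provider.
At Stage III.2 the provider must meet any credible evidence (weight is at least 13): on (j) the weight is 14, which does reach 13, so (j) meets the standard.
  Stage III.2 carried; the burden shifts to the patient.
At Stage III.3 the patient must meet a preponderance (weight is at least 51): on (k) the weight is 40, which does not reach 51, so (k) does not meet the standard; on (l) the weight is 42, < 51, so (l) does not meet the standard.
  Stage III.3 not carried; the patient fails its burden.
The analysis ends at Stage III.3; the provider prevails on this issue.
Per-issue: Issue I → patient; Issue II → patient; Issue III → provider. The patient must prevail on every issue; overall, the provider prevails.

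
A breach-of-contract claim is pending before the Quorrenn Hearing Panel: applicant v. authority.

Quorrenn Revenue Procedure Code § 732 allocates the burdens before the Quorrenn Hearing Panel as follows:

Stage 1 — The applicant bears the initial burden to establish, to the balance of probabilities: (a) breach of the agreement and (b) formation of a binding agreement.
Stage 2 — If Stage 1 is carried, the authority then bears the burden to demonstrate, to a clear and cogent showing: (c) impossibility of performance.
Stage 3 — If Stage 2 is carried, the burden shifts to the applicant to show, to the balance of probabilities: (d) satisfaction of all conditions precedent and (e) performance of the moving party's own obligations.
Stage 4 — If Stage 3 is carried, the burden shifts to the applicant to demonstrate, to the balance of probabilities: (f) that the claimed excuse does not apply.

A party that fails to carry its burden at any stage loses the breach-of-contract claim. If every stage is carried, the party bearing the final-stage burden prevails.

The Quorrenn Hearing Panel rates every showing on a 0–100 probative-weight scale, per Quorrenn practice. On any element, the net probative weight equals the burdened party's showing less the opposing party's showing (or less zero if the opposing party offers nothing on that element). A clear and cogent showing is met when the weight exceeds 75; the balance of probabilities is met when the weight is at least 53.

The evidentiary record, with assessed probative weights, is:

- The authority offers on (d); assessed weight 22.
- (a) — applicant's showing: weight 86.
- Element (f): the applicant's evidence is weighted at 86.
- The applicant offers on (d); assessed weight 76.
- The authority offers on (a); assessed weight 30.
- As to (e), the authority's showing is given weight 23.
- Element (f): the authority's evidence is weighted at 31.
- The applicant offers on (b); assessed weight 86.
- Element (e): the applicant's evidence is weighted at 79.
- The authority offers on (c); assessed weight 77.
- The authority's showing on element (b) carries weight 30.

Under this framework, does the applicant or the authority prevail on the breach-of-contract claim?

Stage 1 (applicant, the balance of probabilities, weight is at least 53): (a) net 86−30=56 ≥ 53 — meets; (b) net 86−30=56 ≥ 53 — meets.
  The applicant carries Stage 1; the authority now bears the burden.
Stage 2 (authority, a clear and cogent showing, weight exceeds 75): (c) 77 > 75 — meets.
  Stage 2 carried; the burden shifts to the applicant.
Stage 3 (applicant, the balance of probabilities, weight is at least 53): (d) net 76−22=54 ≥ 53 — meets; (e) net 79−23=56 ≥ 53 — meets.
  Stage 3 is satisfied; the applicant continues to bear the burden.
Stage 4 (applicant, the balance of probabilities, weight is at least 53): (f) net 86−31=55 ≥ 53 — meets.
  Stage 4 carried; the final stage is satisfied.
With every stage satisfied, the applicant prevails.

applicant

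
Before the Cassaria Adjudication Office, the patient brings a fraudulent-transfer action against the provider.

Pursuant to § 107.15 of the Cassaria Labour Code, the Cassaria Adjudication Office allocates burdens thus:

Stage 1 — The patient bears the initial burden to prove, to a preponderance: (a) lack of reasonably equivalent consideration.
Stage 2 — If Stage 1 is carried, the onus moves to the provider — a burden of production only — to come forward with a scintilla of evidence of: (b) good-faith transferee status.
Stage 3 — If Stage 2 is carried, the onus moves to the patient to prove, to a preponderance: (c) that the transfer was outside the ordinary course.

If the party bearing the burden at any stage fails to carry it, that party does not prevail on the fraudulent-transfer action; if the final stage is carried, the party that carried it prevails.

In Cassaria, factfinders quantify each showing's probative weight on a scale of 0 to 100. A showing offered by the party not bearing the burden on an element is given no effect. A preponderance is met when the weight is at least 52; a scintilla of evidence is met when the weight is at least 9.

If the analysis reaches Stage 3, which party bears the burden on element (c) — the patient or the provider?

Stage 3's rule assigns the burden to the patient (to a preponderance).

patient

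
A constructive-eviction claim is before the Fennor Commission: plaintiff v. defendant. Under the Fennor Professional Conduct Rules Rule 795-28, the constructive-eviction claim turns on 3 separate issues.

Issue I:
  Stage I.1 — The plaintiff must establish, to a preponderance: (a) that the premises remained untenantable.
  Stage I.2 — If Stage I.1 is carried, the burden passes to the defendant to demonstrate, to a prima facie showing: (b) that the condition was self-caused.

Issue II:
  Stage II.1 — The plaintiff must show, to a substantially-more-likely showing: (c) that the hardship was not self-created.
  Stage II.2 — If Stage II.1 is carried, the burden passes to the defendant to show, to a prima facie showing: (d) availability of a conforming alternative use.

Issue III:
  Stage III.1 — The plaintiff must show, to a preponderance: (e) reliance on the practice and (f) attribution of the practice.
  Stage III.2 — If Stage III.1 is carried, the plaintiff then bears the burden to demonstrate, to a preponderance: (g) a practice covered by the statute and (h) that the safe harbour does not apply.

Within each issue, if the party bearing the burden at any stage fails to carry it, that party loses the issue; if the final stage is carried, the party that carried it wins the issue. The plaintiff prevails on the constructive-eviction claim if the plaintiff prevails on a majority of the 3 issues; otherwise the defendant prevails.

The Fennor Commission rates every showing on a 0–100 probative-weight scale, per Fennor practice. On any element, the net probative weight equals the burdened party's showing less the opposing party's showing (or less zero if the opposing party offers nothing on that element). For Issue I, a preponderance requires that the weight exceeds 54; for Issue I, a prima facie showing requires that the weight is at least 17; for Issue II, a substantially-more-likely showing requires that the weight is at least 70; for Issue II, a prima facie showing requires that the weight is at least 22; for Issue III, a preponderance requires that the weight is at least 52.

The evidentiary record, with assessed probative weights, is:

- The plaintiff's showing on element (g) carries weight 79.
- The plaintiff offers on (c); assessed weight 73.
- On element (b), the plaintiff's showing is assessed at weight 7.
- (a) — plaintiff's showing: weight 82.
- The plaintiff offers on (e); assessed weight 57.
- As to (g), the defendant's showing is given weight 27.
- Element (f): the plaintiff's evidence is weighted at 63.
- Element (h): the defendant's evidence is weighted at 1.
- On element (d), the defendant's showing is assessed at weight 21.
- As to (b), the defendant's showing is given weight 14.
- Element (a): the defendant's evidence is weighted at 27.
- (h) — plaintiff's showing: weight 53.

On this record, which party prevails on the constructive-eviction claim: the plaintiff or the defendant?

— Issue I —
Stage I.1 — burden on plaintiff; standard: a preponderance (weight exceeds 54).
    (a): 82 − 27 = 55 > 54 [met]
  Stage I.1 is satisfied; the onus moves to the defendant.
Stage I.2 — burden on defendant; standard: a prima facie showing (weight is at least 17).
    (b): 14 − 7 = 7 < 17 [not met]
  Stage I.2 not carried; the defendant fails its burden.
The plaintiff prevails on this issue.
— Issue II —
At Stage II.1 the plaintiff must meet a substantially-more-likely showing (weight is at least 70): on (c) the weight is 73, which does reach 70, so (c) meets the standard.
  All elements met. The burden passes to the defendant.
At Stage II.2 the defendant must meet a prima facie showing (weight is at least 22): on (d) the weight is 21, < 22, so (d) does not meet the standard.
  Not every element is met, so the defendant fails to carry Stage II.2.
The analysis ends at Stage II.2; the plaintiff prevails on this issue.
— Issue III —
At Stage III.1 the plaintiff must meet a preponderance (weight is at least 52): on (e) the weight is 57, ≥ 52, so (e) meets the standard; on (f) the weight is 63, ≥ 52, so (f) meets the standard.
  All elements met. The plaintiff retains the burden for Stage III.2.
At Stage III.2 the plaintiff must meet a preponderance (weight is at least 52): on (g) the weight is 79 less the opposing 27 gives net 52, which does reach 52, so (g) meets the standard; on (h) the weight is 53 less the opposing 1 gives net 52, ≥ 52, so (h) meets the standard.
  Stage III.2 carried; the final stage is satisfied.
With every stage satisfied, the plaintiff prevails on this issue.
Per-issue: Issue I → plaintiff; Issue II → plaintiff; Issue III → plaintiff. The plaintiff must prevail on a majority of issues; overall, the plaintiff prevails.

plaintiff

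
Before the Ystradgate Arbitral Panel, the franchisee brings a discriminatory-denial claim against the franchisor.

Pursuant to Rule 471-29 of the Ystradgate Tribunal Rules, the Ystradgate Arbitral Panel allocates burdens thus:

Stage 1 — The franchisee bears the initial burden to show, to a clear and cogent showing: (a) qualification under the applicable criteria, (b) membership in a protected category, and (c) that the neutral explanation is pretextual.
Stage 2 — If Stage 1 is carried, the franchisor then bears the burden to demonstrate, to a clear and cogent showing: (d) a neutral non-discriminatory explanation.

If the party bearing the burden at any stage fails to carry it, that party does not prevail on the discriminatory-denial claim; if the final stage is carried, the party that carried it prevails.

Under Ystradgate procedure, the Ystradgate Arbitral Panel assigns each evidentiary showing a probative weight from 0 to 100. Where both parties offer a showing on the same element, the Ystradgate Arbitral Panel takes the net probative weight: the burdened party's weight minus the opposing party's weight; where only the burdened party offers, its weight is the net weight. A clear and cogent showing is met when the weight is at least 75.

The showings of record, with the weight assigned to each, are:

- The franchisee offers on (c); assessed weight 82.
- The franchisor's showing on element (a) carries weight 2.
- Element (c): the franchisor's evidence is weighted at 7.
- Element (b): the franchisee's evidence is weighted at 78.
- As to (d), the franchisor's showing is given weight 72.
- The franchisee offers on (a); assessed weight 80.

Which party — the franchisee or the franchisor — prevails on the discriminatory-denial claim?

Stage 1 — burden on franchisee; standard: a clear and cogent showing (weight is at least 75).
    (a): 80 − 2 = 78 ≥ 75 [met]
    (b): 78 ≥ 75 [met]
    (c): 82 − 7 = 75 ≥ 75 [met]
  Stage 1 carried; the burden shifts to the franchisor.
Stage 2 — burden on franchisor; standard: a clear and cogent showing (weight is at least 75).
    (d): 72 < 75 [not met]
  Not every element is met, so the franchisor fails to carry Stage 2.
So the franchisee prevails.

franchisee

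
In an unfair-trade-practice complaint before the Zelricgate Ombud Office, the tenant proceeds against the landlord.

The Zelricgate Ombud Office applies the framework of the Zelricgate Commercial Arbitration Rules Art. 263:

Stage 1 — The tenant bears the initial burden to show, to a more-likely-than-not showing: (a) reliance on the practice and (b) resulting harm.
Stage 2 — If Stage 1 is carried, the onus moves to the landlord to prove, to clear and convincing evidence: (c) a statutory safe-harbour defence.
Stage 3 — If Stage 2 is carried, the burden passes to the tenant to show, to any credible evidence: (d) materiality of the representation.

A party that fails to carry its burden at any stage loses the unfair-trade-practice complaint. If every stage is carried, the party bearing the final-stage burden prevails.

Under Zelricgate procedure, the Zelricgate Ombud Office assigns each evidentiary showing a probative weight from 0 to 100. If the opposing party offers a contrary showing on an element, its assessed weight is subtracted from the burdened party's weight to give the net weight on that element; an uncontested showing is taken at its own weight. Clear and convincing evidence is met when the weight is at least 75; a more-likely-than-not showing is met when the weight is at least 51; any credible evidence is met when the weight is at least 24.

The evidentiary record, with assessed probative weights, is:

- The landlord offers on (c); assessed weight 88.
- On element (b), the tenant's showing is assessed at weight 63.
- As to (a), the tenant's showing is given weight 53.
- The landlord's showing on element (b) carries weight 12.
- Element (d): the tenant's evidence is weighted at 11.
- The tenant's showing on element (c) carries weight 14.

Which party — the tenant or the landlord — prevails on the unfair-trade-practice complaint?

Stage 1 (tenant, a more-likely-than-not showing, weight is at least 51): (a) 53 ≥ 51 — meets; (b) net 63−12=51 ≥ 51 — meets.
  The tenant carries Stage 1; the landlord now bears the burden.
Stage 2 (landlord, clear and convincing evidence, weight is at least 75): (c) net 88−14=74 < 75 — fails.
  The landlord does not carry Stage 2.
The tenant prevails.

tenant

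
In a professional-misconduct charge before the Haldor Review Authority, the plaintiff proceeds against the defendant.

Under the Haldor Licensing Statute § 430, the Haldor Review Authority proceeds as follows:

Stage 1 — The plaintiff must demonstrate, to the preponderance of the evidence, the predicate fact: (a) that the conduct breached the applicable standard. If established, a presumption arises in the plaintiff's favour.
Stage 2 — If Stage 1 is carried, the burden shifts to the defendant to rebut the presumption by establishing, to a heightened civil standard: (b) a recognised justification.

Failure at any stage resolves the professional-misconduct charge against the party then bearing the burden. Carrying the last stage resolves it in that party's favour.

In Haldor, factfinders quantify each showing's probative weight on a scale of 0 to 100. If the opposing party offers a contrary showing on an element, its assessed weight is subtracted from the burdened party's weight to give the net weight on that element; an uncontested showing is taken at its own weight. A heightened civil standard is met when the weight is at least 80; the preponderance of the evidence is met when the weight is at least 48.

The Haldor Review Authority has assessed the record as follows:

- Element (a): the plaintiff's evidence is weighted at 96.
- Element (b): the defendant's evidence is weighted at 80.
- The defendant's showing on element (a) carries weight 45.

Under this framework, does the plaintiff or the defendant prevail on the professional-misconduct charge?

At Stage 1 the plaintiff must meet the preponderance of the evidence (weight is at least 48): on (a) the weight is 96 less the opposing 45 gives net 51, ≥ 48, so (a) meets the standard.
  Stage 1 carried; the burden shifts to the defendant.
At Stage 2 the defendant must meet a heightened civil standard (weight is at least 80): on (b) the weight is 80, ≥ 80, so (b) meets the standard.
  All elements met at the final stage.
With every stage satisfied, the defendant prevails.

defendant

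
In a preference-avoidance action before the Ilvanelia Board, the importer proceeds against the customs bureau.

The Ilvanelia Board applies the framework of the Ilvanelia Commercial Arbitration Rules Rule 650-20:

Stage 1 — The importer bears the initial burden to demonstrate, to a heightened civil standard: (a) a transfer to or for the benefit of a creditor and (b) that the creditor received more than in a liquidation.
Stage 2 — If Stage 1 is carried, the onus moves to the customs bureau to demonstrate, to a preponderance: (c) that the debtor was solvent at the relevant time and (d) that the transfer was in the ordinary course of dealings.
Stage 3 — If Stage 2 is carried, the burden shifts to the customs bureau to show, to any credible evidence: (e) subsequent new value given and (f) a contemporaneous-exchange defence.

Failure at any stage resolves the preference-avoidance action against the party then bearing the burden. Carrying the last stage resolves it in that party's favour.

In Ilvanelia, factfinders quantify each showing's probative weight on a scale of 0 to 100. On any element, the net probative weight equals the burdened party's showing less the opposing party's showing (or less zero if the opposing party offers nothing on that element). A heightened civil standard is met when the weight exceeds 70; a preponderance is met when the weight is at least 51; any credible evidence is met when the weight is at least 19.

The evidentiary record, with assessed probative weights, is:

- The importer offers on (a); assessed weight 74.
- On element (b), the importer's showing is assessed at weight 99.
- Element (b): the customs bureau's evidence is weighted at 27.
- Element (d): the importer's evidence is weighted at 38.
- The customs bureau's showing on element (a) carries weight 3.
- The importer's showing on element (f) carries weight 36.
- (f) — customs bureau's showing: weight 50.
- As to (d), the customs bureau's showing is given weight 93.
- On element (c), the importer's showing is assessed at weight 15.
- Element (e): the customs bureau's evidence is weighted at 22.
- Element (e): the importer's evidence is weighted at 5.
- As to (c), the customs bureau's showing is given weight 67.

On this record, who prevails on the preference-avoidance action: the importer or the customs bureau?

Stage 1 (importer, a heightened civil standard, weight exceeds 70): (a) net 74−3=71 > 70 — meets; (b) net 99−27=72 > 70 — meets.
  All elements met. The burden passes to the customs bureau.
Stage 2 (customs bureau, a preponderance, weight is at least 51): (c) net 67−15=52 ≥ 51 — meets; (d) net 93−38=55 ≥ 51 — meets.
  Stage 2 carried; the burden remains with the customs bureau.
Stage 3 (customs bureau, any credible evidence, weight is at least 19): (e) net 22−5=17 < 19 — fails; (f) net 50−36=14 < 19 — fails.
  The customs bureau does not carry Stage 3.
The analysis ends at Stage 3; the importer prevails.

importer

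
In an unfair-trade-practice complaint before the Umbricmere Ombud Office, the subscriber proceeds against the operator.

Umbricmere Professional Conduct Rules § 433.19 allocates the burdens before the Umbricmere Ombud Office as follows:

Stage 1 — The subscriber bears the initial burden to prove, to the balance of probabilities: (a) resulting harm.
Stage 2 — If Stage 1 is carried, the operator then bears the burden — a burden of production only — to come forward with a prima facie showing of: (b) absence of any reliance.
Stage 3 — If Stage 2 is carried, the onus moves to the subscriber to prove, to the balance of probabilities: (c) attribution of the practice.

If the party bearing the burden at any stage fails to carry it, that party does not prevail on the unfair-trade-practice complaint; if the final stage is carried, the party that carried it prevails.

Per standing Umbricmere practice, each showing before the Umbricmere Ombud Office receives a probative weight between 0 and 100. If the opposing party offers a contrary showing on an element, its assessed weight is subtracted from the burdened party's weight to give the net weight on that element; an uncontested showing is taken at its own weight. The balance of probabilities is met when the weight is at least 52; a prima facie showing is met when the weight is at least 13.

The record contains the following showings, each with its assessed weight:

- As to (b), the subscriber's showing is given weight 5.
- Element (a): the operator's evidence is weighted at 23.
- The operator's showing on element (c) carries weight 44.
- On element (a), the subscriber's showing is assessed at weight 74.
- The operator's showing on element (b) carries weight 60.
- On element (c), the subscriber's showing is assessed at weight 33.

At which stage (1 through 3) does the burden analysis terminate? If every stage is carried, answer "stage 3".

Stage 1 (subscriber, the balance of probabilities, weight is at least 52): (a) net 74−23=51 < 52 — fails.
  The subscriber does not carry Stage 1.
The operator prevails.

stage 1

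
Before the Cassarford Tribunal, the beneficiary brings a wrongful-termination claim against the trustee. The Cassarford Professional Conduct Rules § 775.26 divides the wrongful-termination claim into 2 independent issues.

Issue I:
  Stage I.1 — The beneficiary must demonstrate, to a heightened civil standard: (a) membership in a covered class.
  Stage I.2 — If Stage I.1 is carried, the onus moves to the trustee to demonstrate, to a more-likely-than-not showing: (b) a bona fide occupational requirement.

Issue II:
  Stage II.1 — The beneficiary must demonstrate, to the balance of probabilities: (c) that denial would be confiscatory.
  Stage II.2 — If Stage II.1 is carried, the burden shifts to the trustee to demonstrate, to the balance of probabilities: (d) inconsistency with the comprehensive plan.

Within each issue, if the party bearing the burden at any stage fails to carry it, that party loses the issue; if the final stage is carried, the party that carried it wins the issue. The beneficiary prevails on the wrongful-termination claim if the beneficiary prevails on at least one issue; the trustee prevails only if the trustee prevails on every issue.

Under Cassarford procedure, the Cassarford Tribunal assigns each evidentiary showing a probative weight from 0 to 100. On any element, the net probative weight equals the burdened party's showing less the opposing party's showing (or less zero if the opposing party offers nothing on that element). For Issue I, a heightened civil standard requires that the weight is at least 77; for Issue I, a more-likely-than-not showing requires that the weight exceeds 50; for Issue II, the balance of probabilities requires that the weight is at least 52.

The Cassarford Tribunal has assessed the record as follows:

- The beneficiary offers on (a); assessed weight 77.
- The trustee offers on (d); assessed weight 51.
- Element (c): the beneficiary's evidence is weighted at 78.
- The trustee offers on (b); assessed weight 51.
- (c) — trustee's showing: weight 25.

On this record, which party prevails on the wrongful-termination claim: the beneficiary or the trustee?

beneficiary

— Issue I —
Stage I.1 — burden on beneficiary; standard: a heightened civil standard (weight is at least 77).
    (a): 77 ≥ 77 [met]
  Stage I.1 is satisfied; the onus moves to the trustee.
Stage I.2 — burden on trustee; standard: a more-likely-than-not showing (weight exceeds 50).
    (b): 51 > 50 [met]
  The trustee carries the last stage.
With every stage satisfied, the trustee prevails on this issue.
— Issue II —
At Stage II.1 the beneficiary must meet the balance of probabilities (weight is at least 52): on (c) the weight is 78 less the opposing 25 gives net 53, ≥ 52, so (c) meets the standard.
  The beneficiary carries Stage II.1; the trustee now bears the burden.
At Stage II.2 the trustee must meet the balance of probabilities (weight is at least 52): on (d) the weight is 51, < 52, so (d) does not meet the standard.
  Not every element is met, so the trustee fails to carry Stage II.2.
So the beneficiary prevails on this issue.
Per-issue: Issue I → trustee; Issue II → beneficiary. The beneficiary must prevail on at least one issue; overall, the beneficiary prevails.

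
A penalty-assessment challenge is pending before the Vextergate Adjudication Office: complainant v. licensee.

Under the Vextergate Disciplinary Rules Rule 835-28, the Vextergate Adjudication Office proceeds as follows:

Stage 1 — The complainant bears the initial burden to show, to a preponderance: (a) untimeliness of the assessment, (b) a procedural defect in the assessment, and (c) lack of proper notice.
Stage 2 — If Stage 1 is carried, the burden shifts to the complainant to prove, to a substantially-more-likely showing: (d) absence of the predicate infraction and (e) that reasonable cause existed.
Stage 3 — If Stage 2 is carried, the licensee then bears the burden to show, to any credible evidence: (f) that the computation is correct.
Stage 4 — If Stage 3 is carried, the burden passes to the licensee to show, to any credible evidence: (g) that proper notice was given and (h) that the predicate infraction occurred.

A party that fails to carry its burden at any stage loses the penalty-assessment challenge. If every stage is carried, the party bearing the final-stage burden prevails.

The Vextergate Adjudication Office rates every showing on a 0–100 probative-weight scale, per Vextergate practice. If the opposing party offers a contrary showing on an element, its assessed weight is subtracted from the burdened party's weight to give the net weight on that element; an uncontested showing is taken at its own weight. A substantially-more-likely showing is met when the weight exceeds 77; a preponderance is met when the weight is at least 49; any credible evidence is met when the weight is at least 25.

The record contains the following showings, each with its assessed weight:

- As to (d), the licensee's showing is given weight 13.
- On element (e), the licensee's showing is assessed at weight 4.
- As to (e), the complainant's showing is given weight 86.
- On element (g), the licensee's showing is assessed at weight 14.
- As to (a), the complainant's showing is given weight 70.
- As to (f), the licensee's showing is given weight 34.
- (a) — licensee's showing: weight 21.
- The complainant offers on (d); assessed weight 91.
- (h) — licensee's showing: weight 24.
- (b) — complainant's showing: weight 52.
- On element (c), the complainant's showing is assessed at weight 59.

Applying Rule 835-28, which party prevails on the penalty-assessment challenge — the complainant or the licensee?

Stage 1 (complainant, a preponderance, weight is at least 49): (a) net 70−21=49 ≥ 49 — meets; (b) 52 ≥ 49 — meets; (c) 59 ≥ 49 — meets.
  Stage 1 carried; the burden remains with the complainant.
Stage 2 (complainant, a substantially-more-likely showing, weight exceeds 77): (d) net 91−13=78 > 77 — meets; (e) net 86−4=82 > 77 — meets.
  Stage 2 is satisfied; the onus moves to the licensee.
Stage 3 (licensee, any credible evidence, weight is at least 25): (f) 34 ≥ 25 — meets.
  All elements met. The licensee retains the burden for Stage 4.
Stage 4 (licensee, any credible evidence, weight is at least 25): (g) 14 < 25 — fails; (h) 24 < 25 — fails.
  The licensee does not carry Stage 4.
The complainant prevails.

complainant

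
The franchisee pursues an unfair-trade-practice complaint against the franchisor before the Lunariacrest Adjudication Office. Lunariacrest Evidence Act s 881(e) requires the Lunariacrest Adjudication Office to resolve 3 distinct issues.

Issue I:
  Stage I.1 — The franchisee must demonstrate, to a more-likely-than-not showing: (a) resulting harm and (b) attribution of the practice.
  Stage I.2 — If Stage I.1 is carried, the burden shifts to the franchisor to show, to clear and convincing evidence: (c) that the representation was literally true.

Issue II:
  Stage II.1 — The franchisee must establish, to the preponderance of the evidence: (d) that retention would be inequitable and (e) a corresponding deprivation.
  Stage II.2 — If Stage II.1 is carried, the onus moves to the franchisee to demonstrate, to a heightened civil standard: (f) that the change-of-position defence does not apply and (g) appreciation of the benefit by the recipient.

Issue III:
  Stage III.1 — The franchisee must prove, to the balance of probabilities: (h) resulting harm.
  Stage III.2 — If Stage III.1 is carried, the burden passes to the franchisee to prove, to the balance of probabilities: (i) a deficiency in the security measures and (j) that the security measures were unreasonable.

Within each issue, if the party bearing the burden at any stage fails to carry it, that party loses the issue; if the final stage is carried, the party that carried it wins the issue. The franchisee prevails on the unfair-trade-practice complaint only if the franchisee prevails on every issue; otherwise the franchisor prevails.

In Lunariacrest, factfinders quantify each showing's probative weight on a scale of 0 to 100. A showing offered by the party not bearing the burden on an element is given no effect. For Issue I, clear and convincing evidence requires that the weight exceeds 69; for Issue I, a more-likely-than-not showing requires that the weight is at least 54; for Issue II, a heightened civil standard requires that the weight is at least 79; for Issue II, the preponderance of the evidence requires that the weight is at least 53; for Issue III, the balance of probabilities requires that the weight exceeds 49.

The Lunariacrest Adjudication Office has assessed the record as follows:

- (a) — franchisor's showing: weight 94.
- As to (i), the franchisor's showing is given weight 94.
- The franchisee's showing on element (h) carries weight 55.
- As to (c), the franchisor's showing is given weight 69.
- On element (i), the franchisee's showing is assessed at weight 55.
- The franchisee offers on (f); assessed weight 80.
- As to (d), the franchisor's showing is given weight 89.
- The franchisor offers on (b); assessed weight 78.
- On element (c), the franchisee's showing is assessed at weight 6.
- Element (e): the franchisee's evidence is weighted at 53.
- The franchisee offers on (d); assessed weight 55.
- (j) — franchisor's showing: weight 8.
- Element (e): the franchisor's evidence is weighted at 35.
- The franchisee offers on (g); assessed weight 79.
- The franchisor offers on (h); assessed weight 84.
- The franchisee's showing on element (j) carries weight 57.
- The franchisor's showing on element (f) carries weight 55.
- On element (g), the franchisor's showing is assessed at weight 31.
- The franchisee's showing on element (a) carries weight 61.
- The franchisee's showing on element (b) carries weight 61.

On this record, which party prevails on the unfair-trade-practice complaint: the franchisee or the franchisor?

franchisee

— Issue I —
At Stage I.1 the franchisee must meet a more-likely-than-not showing (weight is at least 54): on (a) the weight is 61 (the franchisor's 94 is given no effect), ≥ 54, so (a) meets the standard; on (b) the weight is 61 (the franchisor's 78 is given no effect), ≥ 54, so (b) meets the standard.
  Stage I.1 is satisfied; the onus moves to the franchisor.
At Stage I.2 the franchisor must meet clear and convincing evidence (weight exceeds 69): on (c) the weight is 69 (the franchisee's 6 is given no effect), which does not exceed 69, so (c) does not meet the standard.
  The franchisor does not carry Stage I.2.
The analysis ends at Stage I.2; the franchisee prevails on this issue.
— Issue II —
Stage II.1 (franchisee, the preponderance of the evidence, weight is at least 53): (d) 55 (franchisor's 89 disregarded) ≥ 53 — meets; (e) 53 (franchisor's 35 disregarded) ≥ 53 — meets.
  All elements met. The franchisee retains the burden for Stage II.2.
Stage II.2 (franchisee, a heightened civil standard, weight is at least 79): (f) 80 (franchisor's 55 disregarded) ≥ 79 — meets; (g) 79 (franchisor's 31 disregarded) ≥ 79 — meets.
  All elements met at the final stage.
All stages carried — the franchisee prevails on this issue.
— Issue III —
At Stage III.1 the franchisee must meet the balance of probabilities (weight exceeds 49): on (h) the weight is 55 (the franchisor's 84 is given no effect), > 49, so (h) meets the standard.
  All elements met. The franchisee retains the burden for Stage III.2.
At Stage III.2 the franchisee must meet the balance of probabilities (weight exceeds 49): on (i) the weight is 55 (the franchisor's 94 is given no effect), which does exceed 49, so (i) meets the standard; on (j) the weight is 57 (the franchisor's 8 is given no effect), which does exceed 49, so (j) meets the standard.
  All elements met at the final stage.
With every stage satisfied, the franchisee prevails on this issue.
Per-issue: Issue I → franchisee; Issue II → franchisee; Issue III → franchisee. The franchisee must prevail on every issue; overall, the franchisee prevails.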